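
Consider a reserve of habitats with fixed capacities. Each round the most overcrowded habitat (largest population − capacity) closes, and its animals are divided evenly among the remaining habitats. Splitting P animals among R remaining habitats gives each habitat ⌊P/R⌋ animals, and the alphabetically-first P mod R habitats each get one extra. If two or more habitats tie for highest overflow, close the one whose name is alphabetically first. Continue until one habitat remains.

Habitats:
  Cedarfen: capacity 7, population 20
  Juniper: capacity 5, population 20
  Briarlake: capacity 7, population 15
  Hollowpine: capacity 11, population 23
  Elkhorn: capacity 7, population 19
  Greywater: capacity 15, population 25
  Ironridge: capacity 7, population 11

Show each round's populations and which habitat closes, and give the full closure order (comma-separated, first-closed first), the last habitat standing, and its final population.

Closure order: Juniper, Cedarfen, Elkhorn, Hollowpine, Greywater, Briarlake
Last habitat: Ironridge with 133 animals

Round 1: Briarlake=15 Cedarfen=20 Elkhorn=19 Greywater=25 Hollowpine=23 Ironridge=11 Juniper=20 → close Juniper (overflow 15)
  20÷6 = 3 each, +1 to first 2
Round 2: Briarlake=19 Cedarfen=24 Elkhorn=22 Greywater=28 Hollowpine=26 Ironridge=14 → close Cedarfen (overflow 17)
  24÷5 = 4 each, +1 to first 4
Round 3: Briarlake=24 Elkhorn=27 Greywater=33 Hollowpine=31 Ironridge=18 → close Elkhorn (overflow 20)
  27÷4 = 6 each, +1 to first 3
Round 4: Briarlake=31 Greywater=40 Hollowpine=38 Ironridge=24 → close Hollowpine (overflow 27)
  38÷3 = 12 each, +1 to first 2
Round 5: Briarlake=44 Greywater=53 Ironridge=36 → close Greywater (overflow 38)
  53÷2 = 26 each, +1 to first 1
Round 6: Briarlake=71 Ironridge=62 → close Briarlake (overflow 64)
  71÷1 = 71 each, +1 to first 0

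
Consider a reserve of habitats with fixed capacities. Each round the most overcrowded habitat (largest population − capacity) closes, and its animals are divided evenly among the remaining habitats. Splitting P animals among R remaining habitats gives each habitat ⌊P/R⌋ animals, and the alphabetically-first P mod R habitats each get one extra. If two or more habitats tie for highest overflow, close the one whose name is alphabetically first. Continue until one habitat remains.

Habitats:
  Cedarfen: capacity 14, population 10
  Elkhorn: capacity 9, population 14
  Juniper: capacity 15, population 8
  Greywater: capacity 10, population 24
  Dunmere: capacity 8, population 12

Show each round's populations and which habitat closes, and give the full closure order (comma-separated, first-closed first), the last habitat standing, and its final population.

Round 1: Cedarfen=10 Dunmere=12 Elkhorn=14 Greywater=24 Juniper=8 → close Greywater (overflow 14)
  24÷4 = 6 each, +1 to first 0
Round 2: Cedarfen=16 Dunmere=18 Elkhorn=20 Juniper=14 → close Elkhorn (overflow 11)
  20÷3 = 6 each, +1 to first 2
Round 3: Cedarfen=23 Dunmere=25 Juniper=20 → close Dunmere (overflow 17)
  25÷2 = 12 each, +1 to first 1
Round 4: Cedarfen=36 Juniper=32 → close Cedarfen (overflow 22)
  36÷1 = 36 each, +1 to first 0

Closure order: Greywater, Elkhorn, Dunmere, Cedarfen
Last habitat: Juniper with 68 animals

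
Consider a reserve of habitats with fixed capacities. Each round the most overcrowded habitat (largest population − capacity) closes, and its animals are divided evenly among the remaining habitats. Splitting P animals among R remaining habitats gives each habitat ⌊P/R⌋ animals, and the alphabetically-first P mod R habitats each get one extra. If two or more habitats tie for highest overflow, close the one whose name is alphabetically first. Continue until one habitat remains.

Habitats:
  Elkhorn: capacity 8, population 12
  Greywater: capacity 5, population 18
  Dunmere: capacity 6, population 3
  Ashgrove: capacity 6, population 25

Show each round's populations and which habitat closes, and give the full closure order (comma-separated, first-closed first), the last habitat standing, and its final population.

Round 1: Ashgrove=25 Dunmere=3 Elkhorn=12 Greywater=18 → close Ashgrove (overflow 19)
  25÷3 = 8 each, +1 to first 1
Round 2: Dunmere=12 Elkhorn=20 Greywater=26 → close Greywater (overflow 21)
  26÷2 = 13 each, +1 to first 0
Round 3: Dunmere=25 Elkhorn=33 → close Elkhorn (overflow 25)
  33÷1 = 33 each, +1 to first 0

Closure order: Ashgrove, Greywater, Elkhorn
Last habitat: Dunmere with 58 animals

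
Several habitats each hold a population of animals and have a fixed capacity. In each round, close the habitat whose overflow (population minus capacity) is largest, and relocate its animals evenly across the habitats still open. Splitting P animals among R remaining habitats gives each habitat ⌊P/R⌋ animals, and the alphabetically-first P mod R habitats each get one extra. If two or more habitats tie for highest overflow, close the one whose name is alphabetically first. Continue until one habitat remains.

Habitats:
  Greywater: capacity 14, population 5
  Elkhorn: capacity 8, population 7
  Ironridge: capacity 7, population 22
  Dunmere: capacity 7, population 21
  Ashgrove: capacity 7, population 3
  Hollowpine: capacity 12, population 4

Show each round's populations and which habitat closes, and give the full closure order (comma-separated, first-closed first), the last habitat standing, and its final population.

Closure order: Ironridge, Dunmere, Elkhorn, Ashgrove, Greywater
Last habitat: Hollowpine with 62 animals

Round 1: Ashgrove=3 Dunmere=21 Elkhorn=7 Greywater=5 Hollowpine=4 Ironridge=22 → close Ironridge (overflow 15)
  22÷5 = 4 each, +1 to first 2
Round 2: Ashgrove=8 Dunmere=26 Elkhorn=11 Greywater=9 Hollowpine=8 → close Dunmere (overflow 19)
  26÷4 = 6 each, +1 to first 2
Round 3: Ashgrove=15 Elkhorn=18 Greywater=15 Hollowpine=14 → close Elkhorn (overflow 10)
  18÷3 = 6 each, +1 to first 0
Round 4: Ashgrove=21 Greywater=21 Hollowpine=20 → close Ashgrove (overflow 14)
  21÷2 = 10 each, +1 to first 1
Round 5: Greywater=32 Hollowpine=30 → close Greywater (overflow 18)
  32÷1 = 32 each, +1 to first 0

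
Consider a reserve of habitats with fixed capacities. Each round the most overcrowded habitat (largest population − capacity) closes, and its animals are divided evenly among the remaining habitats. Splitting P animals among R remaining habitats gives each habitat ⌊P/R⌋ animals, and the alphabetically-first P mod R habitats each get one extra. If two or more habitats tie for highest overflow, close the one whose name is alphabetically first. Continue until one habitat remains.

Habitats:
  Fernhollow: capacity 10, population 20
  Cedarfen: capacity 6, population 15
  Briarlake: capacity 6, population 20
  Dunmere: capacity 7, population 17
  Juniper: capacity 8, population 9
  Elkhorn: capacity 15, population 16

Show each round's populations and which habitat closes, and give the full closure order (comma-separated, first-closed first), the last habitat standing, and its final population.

Round 1: Briarlake=20 Cedarfen=15 Dunmere=17 Elkhorn=16 Fernhollow=20 Juniper=9 → close Briarlake (overflow 14)
  20÷5 = 4 each, +1 to first 0
Round 2: Cedarfen=19 Dunmere=21 Elkhorn=20 Fernhollow=24 Juniper=13 → close Dunmere (overflow 14)
  21÷4 = 5 each, +1 to first 1
Round 3: Cedarfen=25 Elkhorn=25 Fernhollow=29 Juniper=18 → close Cedarfen (overflow 19)
  25÷3 = 8 each, +1 to first 1
Round 4: Elkhorn=34 Fernhollow=37 Juniper=26 → close Fernhollow (overflow 27)
  37÷2 = 18 each, +1 to first 1
Round 5: Elkhorn=53 Juniper=44 → close Elkhorn (overflow 38)
  53÷1 = 53 each, +1 to first 0

Closure order: Briarlake, Dunmere, Cedarfen, Fernhollow, Elkhorn
Last habitat: Juniper with 97 animals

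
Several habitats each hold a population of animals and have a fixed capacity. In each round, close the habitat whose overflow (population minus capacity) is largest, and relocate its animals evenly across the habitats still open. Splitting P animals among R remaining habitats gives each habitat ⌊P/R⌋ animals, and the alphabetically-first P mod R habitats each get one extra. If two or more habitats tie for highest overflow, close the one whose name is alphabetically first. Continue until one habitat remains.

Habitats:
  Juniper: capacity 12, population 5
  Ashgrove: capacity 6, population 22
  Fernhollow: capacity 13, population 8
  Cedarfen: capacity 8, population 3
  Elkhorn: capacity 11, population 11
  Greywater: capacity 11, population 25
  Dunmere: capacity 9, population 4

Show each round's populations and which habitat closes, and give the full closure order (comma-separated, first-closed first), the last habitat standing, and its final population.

Closure order: Ashgrove, Greywater, Elkhorn, Cedarfen, Dunmere, Fernhollow
Last habitat: Juniper with 78 animals

Round 1: Ashgrove=22 Cedarfen=3 Dunmere=4 Elkhorn=11 Fernhollow=8 Greywater=25 Juniper=5 → close Ashgrove (overflow 16)
  22÷6 = 3 each, +1 to first 4
Round 2: Cedarfen=7 Dunmere=8 Elkhorn=15 Fernhollow=12 Greywater=28 Juniper=8 → close Greywater (overflow 17)
  28÷5 = 5 each, +1 to first 3
Round 3: Cedarfen=13 Dunmere=14 Elkhorn=21 Fernhollow=17 Juniper=13 → close Elkhorn (overflow 10)
  21÷4 = 5 each, +1 to first 1
Round 4: Cedarfen=19 Dunmere=19 Fernhollow=22 Juniper=18 → close Cedarfen (overflow 11)
  19÷3 = 6 each, +1 to first 1
Round 5: Dunmere=26 Fernhollow=28 Juniper=24 → close Dunmere (overflow 17)
  26÷2 = 13 each, +1 to first 0
Round 6: Fernhollow=41 Juniper=37 → close Fernhollow (overflow 28)
  41÷1 = 41 each, +1 to first 0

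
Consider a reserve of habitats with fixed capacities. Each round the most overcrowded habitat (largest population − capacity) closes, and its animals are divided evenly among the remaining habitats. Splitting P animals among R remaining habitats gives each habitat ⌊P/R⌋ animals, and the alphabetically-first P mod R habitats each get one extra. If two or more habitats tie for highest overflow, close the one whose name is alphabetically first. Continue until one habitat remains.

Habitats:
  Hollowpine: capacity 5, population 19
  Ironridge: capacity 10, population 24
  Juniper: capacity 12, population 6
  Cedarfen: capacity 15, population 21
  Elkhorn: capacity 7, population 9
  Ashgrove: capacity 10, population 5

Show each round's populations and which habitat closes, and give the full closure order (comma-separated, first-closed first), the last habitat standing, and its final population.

Closure order: Hollowpine, Ironridge, Cedarfen, Elkhorn, Ashgrove
Last habitat: Juniper with 84 animals

Round 1: Ashgrove=5 Cedarfen=21 Elkhorn=9 Hollowpine=19 Ironridge=24 Juniper=6 → close Hollowpine (overflow 14)
  19÷5 = 3 each, +1 to first 4
Round 2: Ashgrove=9 Cedarfen=25 Elkhorn=13 Ironridge=28 Juniper=9 → close Ironridge (overflow 18)
  28÷4 = 7 each, +1 to first 0
Round 3: Ashgrove=16 Cedarfen=32 Elkhorn=20 Juniper=16 → close Cedarfen (overflow 17)
  32÷3 = 10 each, +1 to first 2
Round 4: Ashgrove=27 Elkhorn=31 Juniper=26 → close Elkhorn (overflow 24)
  31÷2 = 15 each, +1 to first 1
Round 5: Ashgrove=43 Juniper=41 → close Ashgrove (overflow 33)
  43÷1 = 43 each, +1 to first 0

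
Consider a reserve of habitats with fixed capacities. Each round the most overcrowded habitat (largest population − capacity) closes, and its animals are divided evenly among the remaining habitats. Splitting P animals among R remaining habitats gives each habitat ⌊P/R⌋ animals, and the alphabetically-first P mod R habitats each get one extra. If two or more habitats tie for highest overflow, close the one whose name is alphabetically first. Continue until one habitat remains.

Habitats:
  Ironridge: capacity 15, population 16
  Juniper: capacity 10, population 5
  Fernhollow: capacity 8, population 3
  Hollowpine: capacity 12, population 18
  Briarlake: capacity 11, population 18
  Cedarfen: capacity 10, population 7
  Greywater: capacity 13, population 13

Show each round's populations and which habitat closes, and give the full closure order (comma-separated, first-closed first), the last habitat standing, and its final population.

Round 1: Briarlake=18 Cedarfen=7 Fernhollow=3 Greywater=13 Hollowpine=18 Ironridge=16 Juniper=5 → close Briarlake (overflow 7)
  18÷6 = 3 each, +1 to first 0
Round 2: Cedarfen=10 Fernhollow=6 Greywater=16 Hollowpine=21 Ironridge=19 Juniper=8 → close Hollowpine (overflow 9)
  21÷5 = 4 each, +1 to first 1
Round 3: Cedarfen=15 Fernhollow=10 Greywater=20 Ironridge=23 Juniper=12 → close Ironridge (overflow 8)
  23÷4 = 5 each, +1 to first 3
Round 4: Cedarfen=21 Fernhollow=16 Greywater=26 Juniper=17 → close Greywater (overflow 13)
  26÷3 = 8 each, +1 to first 2
Round 5: Cedarfen=30 Fernhollow=25 Juniper=25 → close Cedarfen (overflow 20)
  30÷2 = 15 each, +1 to first 0
Round 6: Fernhollow=40 Juniper=40 → close Fernhollow (overflow 32)
  40÷1 = 40 each, +1 to first 0

Closure order: Briarlake, Hollowpine, Ironridge, Greywater, Cedarfen, Fernhollow
Last habitat: Juniper with 80 animals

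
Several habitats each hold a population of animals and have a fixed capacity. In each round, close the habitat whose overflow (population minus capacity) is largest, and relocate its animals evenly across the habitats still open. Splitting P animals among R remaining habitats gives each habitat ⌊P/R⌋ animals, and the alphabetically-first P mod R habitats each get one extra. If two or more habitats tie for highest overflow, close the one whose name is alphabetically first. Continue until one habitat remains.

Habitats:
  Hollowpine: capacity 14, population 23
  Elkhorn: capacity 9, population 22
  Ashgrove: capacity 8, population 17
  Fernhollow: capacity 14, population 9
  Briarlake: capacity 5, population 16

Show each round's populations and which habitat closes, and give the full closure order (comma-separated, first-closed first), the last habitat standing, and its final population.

Round 1: Ashgrove=17 Briarlake=16 Elkhorn=22 Fernhollow=9 Hollowpine=23 → close Elkhorn (overflow 13)
  22÷4 = 5 each, +1 to first 2
Round 2: Ashgrove=23 Briarlake=22 Fernhollow=14 Hollowpine=28 → close Briarlake (overflow 17)
  22÷3 = 7 each, +1 to first 1
Round 3: Ashgrove=31 Fernhollow=21 Hollowpine=35 → close Ashgrove (overflow 23)
  31÷2 = 15 each, +1 to first 1
Round 4: Fernhollow=37 Hollowpine=50 → close Hollowpine (overflow 36)
  50÷1 = 50 each, +1 to first 0

Closure order: Elkhorn, Briarlake, Ashgrove, Hollowpine
Last habitat: Fernhollow with 87 animals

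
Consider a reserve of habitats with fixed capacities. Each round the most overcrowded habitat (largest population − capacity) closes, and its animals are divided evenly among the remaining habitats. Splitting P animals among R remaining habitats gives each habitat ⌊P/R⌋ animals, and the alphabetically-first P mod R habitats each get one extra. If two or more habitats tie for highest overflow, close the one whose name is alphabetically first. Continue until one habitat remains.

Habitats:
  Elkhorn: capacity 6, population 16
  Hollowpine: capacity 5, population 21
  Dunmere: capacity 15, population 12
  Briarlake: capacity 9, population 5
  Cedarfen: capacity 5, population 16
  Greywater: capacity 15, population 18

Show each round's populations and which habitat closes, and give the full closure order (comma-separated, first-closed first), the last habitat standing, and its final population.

Round 1: Briarlake=5 Cedarfen=16 Dunmere=12 Elkhorn=16 Greywater=18 Hollowpine=21 → close Hollowpine (overflow 16)
  21÷5 = 4 each, +1 to first 1
Round 2: Briarlake=10 Cedarfen=20 Dunmere=16 Elkhorn=20 Greywater=22 → close Cedarfen (overflow 15)
  20÷4 = 5 each, +1 to first 0
Round 3: Briarlake=15 Dunmere=21 Elkhorn=25 Greywater=27 → close Elkhorn (overflow 19)
  25÷3 = 8 each, +1 to first 1
Round 4: Briarlake=24 Dunmere=29 Greywater=35 → close Greywater (overflow 20)
  35÷2 = 17 each, +1 to first 1
Round 5: Briarlake=42 Dunmere=46 → close Briarlake (overflow 33)
  42÷1 = 42 each, +1 to first 0

Closure order: Hollowpine, Cedarfen, Elkhorn, Greywater, Briarlake
Last habitat: Dunmere with 88 animals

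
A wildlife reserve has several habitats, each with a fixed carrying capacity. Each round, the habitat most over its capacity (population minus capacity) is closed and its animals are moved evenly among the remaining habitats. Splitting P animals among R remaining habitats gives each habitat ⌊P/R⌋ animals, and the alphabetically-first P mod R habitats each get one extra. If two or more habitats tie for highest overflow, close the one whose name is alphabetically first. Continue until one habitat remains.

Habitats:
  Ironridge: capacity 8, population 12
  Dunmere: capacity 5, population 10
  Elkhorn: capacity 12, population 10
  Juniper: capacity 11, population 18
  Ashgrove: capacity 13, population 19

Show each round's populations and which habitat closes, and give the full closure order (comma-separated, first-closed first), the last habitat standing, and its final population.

Round 1: Ashgrove=19 Dunmere=10 Elkhorn=10 Ironridge=12 Juniper=18 → close Juniper (overflow 7)
  18÷4 = 4 each, +1 to first 2
Round 2: Ashgrove=24 Dunmere=15 Elkhorn=14 Ironridge=16 → close Ashgrove (overflow 11)
  24÷3 = 8 each, +1 to first 0
Round 3: Dunmere=23 Elkhorn=22 Ironridge=24 → close Dunmere (overflow 18)
  23÷2 = 11 each, +1 to first 1
Round 4: Elkhorn=34 Ironridge=35 → close Ironridge (overflow 27)
  35÷1 = 35 each, +1 to first 0

Closure order: Juniper, Ashgrove, Dunmere, Ironridge
Last habitat: Elkhorn with 69 animals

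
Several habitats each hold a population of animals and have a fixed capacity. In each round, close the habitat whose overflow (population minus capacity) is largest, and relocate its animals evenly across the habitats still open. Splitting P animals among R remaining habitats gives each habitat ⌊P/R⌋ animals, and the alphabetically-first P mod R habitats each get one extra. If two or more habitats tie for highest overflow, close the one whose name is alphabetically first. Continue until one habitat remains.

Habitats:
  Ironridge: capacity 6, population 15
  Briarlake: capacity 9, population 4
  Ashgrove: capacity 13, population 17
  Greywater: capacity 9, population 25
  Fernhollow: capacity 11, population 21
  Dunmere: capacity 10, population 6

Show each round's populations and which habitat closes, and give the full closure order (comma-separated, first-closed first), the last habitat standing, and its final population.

Closure order: Greywater, Fernhollow, Ironridge, Ashgrove, Briarlake
Last habitat: Dunmere with 88 animals

Round 1: Ashgrove=17 Briarlake=4 Dunmere=6 Fernhollow=21 Greywater=25 Ironridge=15 → close Greywater (overflow 16)
  25÷5 = 5 each, +1 to first 0
Round 2: Ashgrove=22 Briarlake=9 Dunmere=11 Fernhollow=26 Ironridge=20 → close Fernhollow (overflow 15)
  26÷4 = 6 each, +1 to first 2
Round 3: Ashgrove=29 Briarlake=16 Dunmere=17 Ironridge=26 → close Ironridge (overflow 20)
  26÷3 = 8 each, +1 to first 2
Round 4: Ashgrove=38 Briarlake=25 Dunmere=25 → close Ashgrove (overflow 25)
  38÷2 = 19 each, +1 to first 0
Round 5: Briarlake=44 Dunmere=44 → close Briarlake (overflow 35)
  44÷1 = 44 each, +1 to first 0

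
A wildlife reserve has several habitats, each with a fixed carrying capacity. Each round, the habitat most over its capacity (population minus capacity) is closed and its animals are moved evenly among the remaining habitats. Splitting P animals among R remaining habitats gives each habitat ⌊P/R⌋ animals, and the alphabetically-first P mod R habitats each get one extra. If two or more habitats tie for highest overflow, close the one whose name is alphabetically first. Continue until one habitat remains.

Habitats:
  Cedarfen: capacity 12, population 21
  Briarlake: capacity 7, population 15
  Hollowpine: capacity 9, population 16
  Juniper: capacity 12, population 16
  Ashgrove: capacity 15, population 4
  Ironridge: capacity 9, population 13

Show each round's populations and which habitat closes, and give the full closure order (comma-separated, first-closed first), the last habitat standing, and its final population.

Round 1: Ashgrove=4 Briarlake=15 Cedarfen=21 Hollowpine=16 Ironridge=13 Juniper=16 → close Cedarfen (overflow 9)
  21÷5 = 4 each, +1 to first 1
Round 2: Ashgrove=9 Briarlake=19 Hollowpine=20 Ironridge=17 Juniper=20 → close Briarlake (overflow 12)
  19÷4 = 4 each, +1 to first 3
Round 3: Ashgrove=14 Hollowpine=25 Ironridge=22 Juniper=24 → close Hollowpine (overflow 16)
  25÷3 = 8 each, +1 to first 1
Round 4: Ashgrove=23 Ironridge=30 Juniper=32 → close Ironridge (overflow 21)
  30÷2 = 15 each, +1 to first 0
Round 5: Ashgrove=38 Juniper=47 → close Juniper (overflow 35)
  47÷1 = 47 each, +1 to first 0

Closure order: Cedarfen, Briarlake, Hollowpine, Ironridge, Juniper
Last habitat: Ashgrove with 85 animals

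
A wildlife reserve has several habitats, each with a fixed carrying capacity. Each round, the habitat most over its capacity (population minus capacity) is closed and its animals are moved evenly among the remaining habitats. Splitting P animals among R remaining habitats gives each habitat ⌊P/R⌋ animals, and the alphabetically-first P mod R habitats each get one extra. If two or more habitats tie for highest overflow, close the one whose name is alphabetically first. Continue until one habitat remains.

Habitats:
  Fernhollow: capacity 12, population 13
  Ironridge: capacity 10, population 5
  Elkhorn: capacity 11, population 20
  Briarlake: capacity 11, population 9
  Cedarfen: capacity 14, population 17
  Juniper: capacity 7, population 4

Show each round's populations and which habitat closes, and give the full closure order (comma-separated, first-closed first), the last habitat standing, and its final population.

Round 1: Briarlake=9 Cedarfen=17 Elkhorn=20 Fernhollow=13 Ironridge=5 Juniper=4 → close Elkhorn (overflow 9)
  20÷5 = 4 each, +1 to first 0
Round 2: Briarlake=13 Cedarfen=21 Fernhollow=17 Ironridge=9 Juniper=8 → close Cedarfen (overflow 7)
  21÷4 = 5 each, +1 to first 1
Round 3: Briarlake=19 Fernhollow=22 Ironridge=14 Juniper=13 → close Fernhollow (overflow 10)
  22÷3 = 7 each, +1 to first 1
Round 4: Briarlake=27 Ironridge=21 Juniper=20 → close Briarlake (overflow 16)
  27÷2 = 13 each, +1 to first 1
Round 5: Ironridge=35 Juniper=33 → close Juniper (overflow 26)
  33÷1 = 33 each, +1 to first 0

Closure order: Elkhorn, Cedarfen, Fernhollow, Briarlake, Juniper
Last habitat: Ironridge with 68 animals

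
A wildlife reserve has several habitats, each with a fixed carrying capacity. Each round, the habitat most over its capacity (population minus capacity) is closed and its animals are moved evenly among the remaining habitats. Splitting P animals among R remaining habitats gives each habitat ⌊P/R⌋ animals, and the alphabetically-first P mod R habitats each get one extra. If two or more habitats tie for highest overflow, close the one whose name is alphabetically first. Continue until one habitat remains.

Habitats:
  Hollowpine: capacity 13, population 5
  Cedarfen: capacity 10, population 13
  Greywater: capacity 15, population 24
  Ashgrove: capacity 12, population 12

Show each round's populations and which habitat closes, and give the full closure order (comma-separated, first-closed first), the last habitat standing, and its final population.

Round 1: Ashgrove=12 Cedarfen=13 Greywater=24 Hollowpine=5 → close Greywater (overflow 9)
  24÷3 = 8 each, +1 to first 0
Round 2: Ashgrove=20 Cedarfen=21 Hollowpine=13 → close Cedarfen (overflow 11)
  21÷2 = 10 each, +1 to first 1
Round 3: Ashgrove=31 Hollowpine=23 → close Ashgrove (overflow 19)
  31÷1 = 31 each, +1 to first 0

Closure order: Greywater, Cedarfen, Ashgrove
Last habitat: Hollowpine with 54 animals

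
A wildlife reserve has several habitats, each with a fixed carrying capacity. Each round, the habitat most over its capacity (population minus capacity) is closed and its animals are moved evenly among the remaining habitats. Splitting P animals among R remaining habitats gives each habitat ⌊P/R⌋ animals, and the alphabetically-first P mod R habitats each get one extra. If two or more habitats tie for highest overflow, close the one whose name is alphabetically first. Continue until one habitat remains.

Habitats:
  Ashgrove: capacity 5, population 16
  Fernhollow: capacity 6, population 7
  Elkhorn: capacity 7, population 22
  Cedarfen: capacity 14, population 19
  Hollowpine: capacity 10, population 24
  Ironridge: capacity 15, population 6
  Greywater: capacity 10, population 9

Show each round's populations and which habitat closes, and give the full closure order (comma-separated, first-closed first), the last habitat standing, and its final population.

Closure order: Elkhorn, Hollowpine, Ashgrove, Cedarfen, Fernhollow, Greywater
Last habitat: Ironridge with 103 animals

Round 1: Ashgrove=16 Cedarfen=19 Elkhorn=22 Fernhollow=7 Greywater=9 Hollowpine=24 Ironridge=6 → close Elkhorn (overflow 15)
  22÷6 = 3 each, +1 to first 4
Round 2: Ashgrove=20 Cedarfen=23 Fernhollow=11 Greywater=13 Hollowpine=27 Ironridge=9 → close Hollowpine (overflow 17)
  27÷5 = 5 each, +1 to first 2
Round 3: Ashgrove=26 Cedarfen=29 Fernhollow=16 Greywater=18 Ironridge=14 → close Ashgrove (overflow 21)
  26÷4 = 6 each, +1 to first 2
Round 4: Cedarfen=36 Fernhollow=23 Greywater=24 Ironridge=20 → close Cedarfen (overflow 22)
  36÷3 = 12 each, +1 to first 0
Round 5: Fernhollow=35 Greywater=36 Ironridge=32 → close Fernhollow (overflow 29)
  35÷2 = 17 each, +1 to first 1
Round 6: Greywater=54 Ironridge=49 → close Greywater (overflow 44)
  54÷1 = 54 each, +1 to first 0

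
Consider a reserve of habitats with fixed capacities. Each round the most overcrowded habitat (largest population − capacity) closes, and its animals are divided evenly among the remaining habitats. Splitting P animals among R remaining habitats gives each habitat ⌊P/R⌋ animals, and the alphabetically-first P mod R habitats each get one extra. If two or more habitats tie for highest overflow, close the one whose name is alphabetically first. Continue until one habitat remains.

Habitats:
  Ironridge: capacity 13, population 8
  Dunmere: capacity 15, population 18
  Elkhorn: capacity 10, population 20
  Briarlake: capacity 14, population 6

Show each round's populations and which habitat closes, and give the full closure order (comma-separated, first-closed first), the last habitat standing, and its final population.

Closure order: Elkhorn, Dunmere, Ironridge
Last habitat: Briarlake with 52 animals

Round 1: Briarlake=6 Dunmere=18 Elkhorn=20 Ironridge=8 → close Elkhorn (overflow 10)
  20÷3 = 6 each, +1 to first 2
Round 2: Briarlake=13 Dunmere=25 Ironridge=14 → close Dunmere (overflow 10)
  25÷2 = 12 each, +1 to first 1
Round 3: Briarlake=26 Ironridge=26 → close Ironridge (overflow 13)
  26÷1 = 26 each, +1 to first 0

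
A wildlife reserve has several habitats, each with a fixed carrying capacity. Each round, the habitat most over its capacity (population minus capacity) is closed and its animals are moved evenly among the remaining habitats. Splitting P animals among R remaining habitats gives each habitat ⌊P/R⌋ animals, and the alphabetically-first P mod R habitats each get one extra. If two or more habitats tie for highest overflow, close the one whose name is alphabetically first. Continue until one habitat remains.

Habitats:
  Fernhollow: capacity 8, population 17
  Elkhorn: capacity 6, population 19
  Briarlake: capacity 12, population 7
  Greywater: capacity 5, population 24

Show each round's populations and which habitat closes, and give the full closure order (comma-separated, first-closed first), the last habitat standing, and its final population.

Round 1: Briarlake=7 Elkhorn=19 Fernhollow=17 Greywater=24 → close Greywater (overflow 19)
  24÷3 = 8 each, +1 to first 0
Round 2: Briarlake=15 Elkhorn=27 Fernhollow=25 → close Elkhorn (overflow 21)
  27÷2 = 13 each, +1 to first 1
Round 3: Briarlake=29 Fernhollow=38 → close Fernhollow (overflow 30)
  38÷1 = 38 each, +1 to first 0

Closure order: Greywater, Elkhorn, Fernhollow
Last habitat: Briarlake with 67 animals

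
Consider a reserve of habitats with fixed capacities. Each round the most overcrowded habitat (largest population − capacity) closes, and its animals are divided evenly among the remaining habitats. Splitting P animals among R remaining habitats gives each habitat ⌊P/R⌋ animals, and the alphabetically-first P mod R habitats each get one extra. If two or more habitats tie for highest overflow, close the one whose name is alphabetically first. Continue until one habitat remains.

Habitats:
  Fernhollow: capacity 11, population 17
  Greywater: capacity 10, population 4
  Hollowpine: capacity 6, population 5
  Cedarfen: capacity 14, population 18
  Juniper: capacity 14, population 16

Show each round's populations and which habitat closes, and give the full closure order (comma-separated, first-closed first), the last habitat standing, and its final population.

Closure order: Fernhollow, Cedarfen, Juniper, Hollowpine
Last habitat: Greywater with 60 animals

Round 1: Cedarfen=18 Fernhollow=17 Greywater=4 Hollowpine=5 Juniper=16 → close Fernhollow (overflow 6)
  17÷4 = 4 each, +1 to first 1
Round 2: Cedarfen=23 Greywater=8 Hollowpine=9 Juniper=20 → close Cedarfen (overflow 9)
  23÷3 = 7 each, +1 to first 2
Round 3: Greywater=16 Hollowpine=17 Juniper=27 → close Juniper (overflow 13)
  27÷2 = 13 each, +1 to first 1
Round 4: Greywater=30 Hollowpine=30 → close Hollowpine (overflow 24)
  30÷1 = 30 each, +1 to first 0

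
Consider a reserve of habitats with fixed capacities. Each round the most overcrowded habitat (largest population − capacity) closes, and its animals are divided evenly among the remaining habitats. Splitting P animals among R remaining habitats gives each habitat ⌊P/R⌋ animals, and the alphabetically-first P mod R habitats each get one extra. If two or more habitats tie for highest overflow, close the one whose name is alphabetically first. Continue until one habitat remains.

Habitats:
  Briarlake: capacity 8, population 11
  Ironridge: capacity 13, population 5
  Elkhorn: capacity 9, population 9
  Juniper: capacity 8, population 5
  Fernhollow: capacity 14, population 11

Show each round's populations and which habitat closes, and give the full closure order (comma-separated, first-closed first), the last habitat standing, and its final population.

Closure order: Briarlake, Elkhorn, Fernhollow, Juniper
Last habitat: Ironridge with 41 animals

Round 1: Briarlake=11 Elkhorn=9 Fernhollow=11 Ironridge=5 Juniper=5 → close Briarlake (overflow 3)
  11÷4 = 2 each, +1 to first 3
Round 2: Elkhorn=12 Fernhollow=14 Ironridge=8 Juniper=7 → close Elkhorn (overflow 3)
  12÷3 = 4 each, +1 to first 0
Round 3: Fernhollow=18 Ironridge=12 Juniper=11 → close Fernhollow (overflow 4)
  18÷2 = 9 each, +1 to first 0
Round 4: Ironridge=21 Juniper=20 → close Juniper (overflow 12)
  20÷1 = 20 each, +1 to first 0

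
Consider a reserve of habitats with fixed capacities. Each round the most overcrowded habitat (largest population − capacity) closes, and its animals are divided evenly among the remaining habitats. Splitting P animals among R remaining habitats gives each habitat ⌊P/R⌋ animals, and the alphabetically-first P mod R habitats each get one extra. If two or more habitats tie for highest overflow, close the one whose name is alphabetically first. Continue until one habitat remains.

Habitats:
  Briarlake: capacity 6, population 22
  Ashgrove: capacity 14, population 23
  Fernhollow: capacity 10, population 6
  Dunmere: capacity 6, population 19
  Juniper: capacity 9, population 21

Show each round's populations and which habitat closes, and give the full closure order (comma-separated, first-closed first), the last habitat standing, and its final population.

Closure order: Briarlake, Dunmere, Juniper, Ashgrove
Last habitat: Fernhollow with 91 animals

Round 1: Ashgrove=23 Briarlake=22 Dunmere=19 Fernhollow=6 Juniper=21 → close Briarlake (overflow 16)
  22÷4 = 5 each, +1 to first 2
Round 2: Ashgrove=29 Dunmere=25 Fernhollow=11 Juniper=26 → close Dunmere (overflow 19)
  25÷3 = 8 each, +1 to first 1
Round 3: Ashgrove=38 Fernhollow=19 Juniper=34 → close Juniper (overflow 25)
  34÷2 = 17 each, +1 to first 0
Round 4: Ashgrove=55 Fernhollow=36 → close Ashgrove (overflow 41)
  55÷1 = 55 each, +1 to first 0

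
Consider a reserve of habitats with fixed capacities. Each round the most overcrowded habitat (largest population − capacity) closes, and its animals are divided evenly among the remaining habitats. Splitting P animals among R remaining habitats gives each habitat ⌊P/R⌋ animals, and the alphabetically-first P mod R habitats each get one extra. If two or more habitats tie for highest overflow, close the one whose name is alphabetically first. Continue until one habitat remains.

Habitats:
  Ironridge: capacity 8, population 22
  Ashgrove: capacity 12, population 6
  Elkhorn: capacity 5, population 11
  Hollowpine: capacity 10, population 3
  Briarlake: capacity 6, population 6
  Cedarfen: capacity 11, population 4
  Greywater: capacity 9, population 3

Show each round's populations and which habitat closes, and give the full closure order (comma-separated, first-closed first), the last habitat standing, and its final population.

Closure order: Ironridge, Elkhorn, Briarlake, Ashgrove, Cedarfen, Greywater
Last habitat: Hollowpine with 55 animals

Round 1: Ashgrove=6 Briarlake=6 Cedarfen=4 Elkhorn=11 Greywater=3 Hollowpine=3 Ironridge=22 → close Ironridge (overflow 14)
  22÷6 = 3 each, +1 to first 4
Round 2: Ashgrove=10 Briarlake=10 Cedarfen=8 Elkhorn=15 Greywater=6 Hollowpine=6 → close Elkhorn (overflow 10)
  15÷5 = 3 each, +1 to first 0
Round 3: Ashgrove=13 Briarlake=13 Cedarfen=11 Greywater=9 Hollowpine=9 → close Briarlake (overflow 7)
  13÷4 = 3 each, +1 to first 1
Round 4: Ashgrove=17 Cedarfen=14 Greywater=12 Hollowpine=12 → close Ashgrove (overflow 5)
  17÷3 = 5 each, +1 to first 2
Round 5: Cedarfen=20 Greywater=18 Hollowpine=17 → close Cedarfen (overflow 9)
  20÷2 = 10 each, +1 to first 0
Round 6: Greywater=28 Hollowpine=27 → close Greywater (overflow 19)
  28÷1 = 28 each, +1 to first 0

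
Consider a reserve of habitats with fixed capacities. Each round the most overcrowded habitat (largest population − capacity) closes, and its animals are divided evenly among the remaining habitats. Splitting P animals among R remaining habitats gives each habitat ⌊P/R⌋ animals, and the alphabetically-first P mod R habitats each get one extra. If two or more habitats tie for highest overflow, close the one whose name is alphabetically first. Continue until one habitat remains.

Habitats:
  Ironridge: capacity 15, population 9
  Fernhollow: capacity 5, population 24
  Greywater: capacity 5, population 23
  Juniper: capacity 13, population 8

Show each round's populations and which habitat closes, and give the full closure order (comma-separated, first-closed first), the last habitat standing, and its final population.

Closure order: Fernhollow, Greywater, Ironridge
Last habitat: Juniper with 64 animals

Round 1: Fernhollow=24 Greywater=23 Ironridge=9 Juniper=8 → close Fernhollow (overflow 19)
  24÷3 = 8 each, +1 to first 0
Round 2: Greywater=31 Ironridge=17 Juniper=16 → close Greywater (overflow 26)
  31÷2 = 15 each, +1 to first 1
Round 3: Ironridge=33 Juniper=31 → close Ironridge (overflow 18)
  33÷1 = 33 each, +1 to first 0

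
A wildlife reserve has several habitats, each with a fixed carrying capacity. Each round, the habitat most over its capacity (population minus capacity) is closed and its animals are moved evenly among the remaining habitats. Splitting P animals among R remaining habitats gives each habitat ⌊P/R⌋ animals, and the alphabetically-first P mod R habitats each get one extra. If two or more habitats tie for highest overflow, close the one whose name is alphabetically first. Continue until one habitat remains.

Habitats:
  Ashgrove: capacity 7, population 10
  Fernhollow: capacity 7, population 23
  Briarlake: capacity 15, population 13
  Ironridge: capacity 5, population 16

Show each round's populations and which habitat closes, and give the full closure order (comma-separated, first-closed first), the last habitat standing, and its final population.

Round 1: Ashgrove=10 Briarlake=13 Fernhollow=23 Ironridge=16 → close Fernhollow (overflow 16)
  23÷3 = 7 each, +1 to first 2
Round 2: Ashgrove=18 Briarlake=21 Ironridge=23 → close Ironridge (overflow 18)
  23÷2 = 11 each, +1 to first 1
Round 3: Ashgrove=30 Briarlake=32 → close Ashgrove (overflow 23)
  30÷1 = 30 each, +1 to first 0

Closure order: Fernhollow, Ironridge, Ashgrove
Last habitat: Briarlake with 62 animals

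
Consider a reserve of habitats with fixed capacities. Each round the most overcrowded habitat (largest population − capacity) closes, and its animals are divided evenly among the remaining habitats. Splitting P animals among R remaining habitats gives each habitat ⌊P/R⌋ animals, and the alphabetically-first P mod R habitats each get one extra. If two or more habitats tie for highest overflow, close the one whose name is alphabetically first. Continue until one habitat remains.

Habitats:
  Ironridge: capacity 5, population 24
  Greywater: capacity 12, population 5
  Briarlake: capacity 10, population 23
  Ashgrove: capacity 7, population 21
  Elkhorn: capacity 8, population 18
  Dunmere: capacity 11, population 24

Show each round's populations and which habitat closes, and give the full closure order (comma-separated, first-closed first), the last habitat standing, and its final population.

Closure order: Ironridge, Ashgrove, Briarlake, Dunmere, Elkhorn
Last habitat: Greywater with 115 animals

Round 1: Ashgrove=21 Briarlake=23 Dunmere=24 Elkhorn=18 Greywater=5 Ironridge=24 → close Ironridge (overflow 19)
  24÷5 = 4 each, +1 to first 4
Round 2: Ashgrove=26 Briarlake=28 Dunmere=29 Elkhorn=23 Greywater=9 → close Ashgrove (overflow 19)
  26÷4 = 6 each, +1 to first 2
Round 3: Briarlake=35 Dunmere=36 Elkhorn=29 Greywater=15 → close Briarlake (overflow 25)
  35÷3 = 11 each, +1 to first 2
Round 4: Dunmere=48 Elkhorn=41 Greywater=26 → close Dunmere (overflow 37)
  48÷2 = 24 each, +1 to first 0
Round 5: Elkhorn=65 Greywater=50 → close Elkhorn (overflow 57)
  65÷1 = 65 each, +1 to first 0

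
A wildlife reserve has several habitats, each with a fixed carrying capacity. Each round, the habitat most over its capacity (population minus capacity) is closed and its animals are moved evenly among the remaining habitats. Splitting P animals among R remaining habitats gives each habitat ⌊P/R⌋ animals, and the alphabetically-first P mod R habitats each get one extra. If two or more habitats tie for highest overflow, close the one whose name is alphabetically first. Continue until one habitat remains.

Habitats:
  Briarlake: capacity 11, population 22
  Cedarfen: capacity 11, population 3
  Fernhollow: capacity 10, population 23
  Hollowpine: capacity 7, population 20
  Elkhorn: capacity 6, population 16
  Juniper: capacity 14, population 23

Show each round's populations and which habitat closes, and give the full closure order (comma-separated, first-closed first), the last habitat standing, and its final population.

Round 1: Briarlake=22 Cedarfen=3 Elkhorn=16 Fernhollow=23 Hollowpine=20 Juniper=23 → close Fernhollow (overflow 13)
  23÷5 = 4 each, +1 to first 3
Round 2: Briarlake=27 Cedarfen=8 Elkhorn=21 Hollowpine=24 Juniper=27 → close Hollowpine (overflow 17)
  24÷4 = 6 each, +1 to first 0
Round 3: Briarlake=33 Cedarfen=14 Elkhorn=27 Juniper=33 → close Briarlake (overflow 22)
  33÷3 = 11 each, +1 to first 0
Round 4: Cedarfen=25 Elkhorn=38 Juniper=44 → close Elkhorn (overflow 32)
  38÷2 = 19 each, +1 to first 0
Round 5: Cedarfen=44 Juniper=63 → close Juniper (overflow 49)
  63÷1 = 63 each, +1 to first 0

Closure order: Fernhollow, Hollowpine, Briarlake, Elkhorn, Juniper
Last habitat: Cedarfen with 107 animals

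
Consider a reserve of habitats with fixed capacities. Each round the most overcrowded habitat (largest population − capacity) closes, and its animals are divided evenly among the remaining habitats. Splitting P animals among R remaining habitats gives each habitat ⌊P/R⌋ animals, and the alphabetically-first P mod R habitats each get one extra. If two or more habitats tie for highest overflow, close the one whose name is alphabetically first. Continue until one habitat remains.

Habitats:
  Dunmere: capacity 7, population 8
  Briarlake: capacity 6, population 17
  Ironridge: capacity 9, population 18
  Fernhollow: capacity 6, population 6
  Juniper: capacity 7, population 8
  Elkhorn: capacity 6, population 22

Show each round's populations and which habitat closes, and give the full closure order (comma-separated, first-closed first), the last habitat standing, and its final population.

Closure order: Elkhorn, Briarlake, Ironridge, Dunmere, Fernhollow
Last habitat: Juniper with 79 animals

Round 1: Briarlake=17 Dunmere=8 Elkhorn=22 Fernhollow=6 Ironridge=18 Juniper=8 → close Elkhorn (overflow 16)
  22÷5 = 4 each, +1 to first 2
Round 2: Briarlake=22 Dunmere=13 Fernhollow=10 Ironridge=22 Juniper=12 → close Briarlake (overflow 16)
  22÷4 = 5 each, +1 to first 2
Round 3: Dunmere=19 Fernhollow=16 Ironridge=27 Juniper=17 → close Ironridge (overflow 18)
  27÷3 = 9 each, +1 to first 0
Round 4: Dunmere=28 Fernhollow=25 Juniper=26 → close Dunmere (overflow 21)
  28÷2 = 14 each, +1 to first 0
Round 5: Fernhollow=39 Juniper=40 → close Fernhollow (overflow 33)
  39÷1 = 39 each, +1 to first 0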